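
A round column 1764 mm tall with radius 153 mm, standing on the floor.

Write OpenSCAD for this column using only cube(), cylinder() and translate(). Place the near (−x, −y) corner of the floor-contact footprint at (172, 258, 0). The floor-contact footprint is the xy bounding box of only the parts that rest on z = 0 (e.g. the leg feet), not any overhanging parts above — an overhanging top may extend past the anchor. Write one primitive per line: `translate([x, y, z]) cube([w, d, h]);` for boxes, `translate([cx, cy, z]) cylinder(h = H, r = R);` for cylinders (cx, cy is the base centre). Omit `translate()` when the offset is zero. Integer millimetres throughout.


translate([325, 411, 0]) cylinder(h = 1764, r = 153);


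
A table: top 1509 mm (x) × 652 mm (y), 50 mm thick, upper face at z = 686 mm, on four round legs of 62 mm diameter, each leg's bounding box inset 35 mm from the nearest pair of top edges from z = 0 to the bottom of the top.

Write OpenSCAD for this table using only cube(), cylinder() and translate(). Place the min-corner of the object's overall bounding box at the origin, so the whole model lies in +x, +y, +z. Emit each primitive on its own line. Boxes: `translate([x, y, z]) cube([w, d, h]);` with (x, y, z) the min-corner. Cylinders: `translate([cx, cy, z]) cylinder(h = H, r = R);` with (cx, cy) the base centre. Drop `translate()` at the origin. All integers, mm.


translate([0, 0, 636]) cube([1509, 652, 50]);
translate([66, 66, 0]) cylinder(h = 636, r = 31);
translate([1443, 66, 0]) cylinder(h = 636, r = 31);
translate([66, 586, 0]) cylinder(h = 636, r = 31);
translate([1443, 586, 0]) cylinder(h = 636, r = 31);


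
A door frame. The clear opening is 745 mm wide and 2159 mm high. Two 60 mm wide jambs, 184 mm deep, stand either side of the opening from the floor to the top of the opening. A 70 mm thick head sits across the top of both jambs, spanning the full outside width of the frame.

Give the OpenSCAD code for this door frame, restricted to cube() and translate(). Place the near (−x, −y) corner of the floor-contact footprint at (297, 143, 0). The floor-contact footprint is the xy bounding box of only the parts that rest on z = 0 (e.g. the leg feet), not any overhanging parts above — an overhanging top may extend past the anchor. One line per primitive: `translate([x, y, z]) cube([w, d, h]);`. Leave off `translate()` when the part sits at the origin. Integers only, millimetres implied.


translate([297, 143, 0]) cube([60, 184, 2159]);
translate([1102, 143, 0]) cube([60, 184, 2159]);
translate([297, 143, 2159]) cube([865, 184, 70]);


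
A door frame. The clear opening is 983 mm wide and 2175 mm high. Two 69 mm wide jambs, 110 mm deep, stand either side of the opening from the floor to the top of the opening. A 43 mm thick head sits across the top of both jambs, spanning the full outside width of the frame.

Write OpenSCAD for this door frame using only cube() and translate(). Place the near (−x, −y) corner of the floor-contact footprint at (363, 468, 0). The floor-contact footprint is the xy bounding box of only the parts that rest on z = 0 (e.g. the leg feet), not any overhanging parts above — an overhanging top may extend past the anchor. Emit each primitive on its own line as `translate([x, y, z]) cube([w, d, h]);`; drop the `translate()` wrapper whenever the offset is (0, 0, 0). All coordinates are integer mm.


translate([363, 468, 0]) cube([69, 110, 2175]);
translate([1415, 468, 0]) cube([69, 110, 2175]);
translate([363, 468, 2175]) cube([1121, 110, 43]);


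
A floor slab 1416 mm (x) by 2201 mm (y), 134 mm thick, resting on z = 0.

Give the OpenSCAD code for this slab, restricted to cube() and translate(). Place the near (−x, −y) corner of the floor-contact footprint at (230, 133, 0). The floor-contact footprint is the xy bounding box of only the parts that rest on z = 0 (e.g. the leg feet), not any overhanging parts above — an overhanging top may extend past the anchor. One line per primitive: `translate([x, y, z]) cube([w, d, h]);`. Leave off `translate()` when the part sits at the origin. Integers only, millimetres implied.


translate([230, 133, 0]) cube([1416, 2201, 134]);


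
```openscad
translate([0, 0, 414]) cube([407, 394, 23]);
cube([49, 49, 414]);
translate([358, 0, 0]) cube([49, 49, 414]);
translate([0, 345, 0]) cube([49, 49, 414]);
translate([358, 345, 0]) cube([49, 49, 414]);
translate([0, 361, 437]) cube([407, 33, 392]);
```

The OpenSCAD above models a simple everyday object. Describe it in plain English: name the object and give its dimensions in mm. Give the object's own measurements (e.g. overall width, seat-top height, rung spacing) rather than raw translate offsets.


A chair. The seat is a 407×394×23 mm slab with its top at z = 437 mm, on four 49×49 mm corner legs (flush with the seat edges, standing on z = 0). A flat backrest 33 mm thick, 392 mm tall, spans the full seat width and rises from the seat top along its +y edge, rear face flush with the rear of the seat.


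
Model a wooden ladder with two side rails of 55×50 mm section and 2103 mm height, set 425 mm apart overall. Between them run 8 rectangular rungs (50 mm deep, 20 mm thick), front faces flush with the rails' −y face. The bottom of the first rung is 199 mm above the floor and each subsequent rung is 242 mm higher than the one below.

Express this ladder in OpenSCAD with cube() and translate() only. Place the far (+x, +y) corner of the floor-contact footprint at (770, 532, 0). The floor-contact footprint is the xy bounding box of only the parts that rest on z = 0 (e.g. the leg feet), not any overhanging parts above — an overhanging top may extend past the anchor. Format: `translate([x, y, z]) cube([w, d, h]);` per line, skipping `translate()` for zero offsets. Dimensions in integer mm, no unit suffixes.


translate([345, 482, 0]) cube([55, 50, 2103]);
translate([715, 482, 0]) cube([55, 50, 2103]);
translate([400, 482, 199]) cube([315, 50, 20]);
translate([400, 482, 441]) cube([315, 50, 20]);
translate([400, 482, 683]) cube([315, 50, 20]);
translate([400, 482, 925]) cube([315, 50, 20]);
translate([400, 482, 1167]) cube([315, 50, 20]);
translate([400, 482, 1409]) cube([315, 50, 20]);
translate([400, 482, 1651]) cube([315, 50, 20]);
translate([400, 482, 1893]) cube([315, 50, 20]);


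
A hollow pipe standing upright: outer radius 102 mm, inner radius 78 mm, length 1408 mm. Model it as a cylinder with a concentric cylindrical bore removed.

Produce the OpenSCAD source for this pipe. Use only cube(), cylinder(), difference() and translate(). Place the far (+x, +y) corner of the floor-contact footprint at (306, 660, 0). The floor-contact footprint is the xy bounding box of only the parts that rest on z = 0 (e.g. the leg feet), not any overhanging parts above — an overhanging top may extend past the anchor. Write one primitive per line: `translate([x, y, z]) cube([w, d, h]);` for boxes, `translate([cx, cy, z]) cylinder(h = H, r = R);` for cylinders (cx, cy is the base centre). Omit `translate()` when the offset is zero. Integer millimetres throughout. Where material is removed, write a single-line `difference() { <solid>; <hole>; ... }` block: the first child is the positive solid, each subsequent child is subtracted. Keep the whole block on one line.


difference() { translate([204, 558, 0]) cylinder(h = 1408, r = 102); translate([204, 558, 0]) cylinder(h = 1408, r = 78); }


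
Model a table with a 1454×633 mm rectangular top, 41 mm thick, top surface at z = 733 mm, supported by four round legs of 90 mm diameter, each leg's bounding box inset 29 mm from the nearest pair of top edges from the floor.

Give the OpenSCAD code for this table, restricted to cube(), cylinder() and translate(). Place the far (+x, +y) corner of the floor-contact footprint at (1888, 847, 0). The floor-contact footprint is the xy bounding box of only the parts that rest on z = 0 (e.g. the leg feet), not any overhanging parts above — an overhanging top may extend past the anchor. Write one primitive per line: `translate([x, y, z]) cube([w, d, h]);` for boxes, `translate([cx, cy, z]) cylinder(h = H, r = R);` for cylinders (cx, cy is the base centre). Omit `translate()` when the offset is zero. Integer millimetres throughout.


translate([463, 243, 692]) cube([1454, 633, 41]);
translate([537, 317, 0]) cylinder(h = 692, r = 45);
translate([1843, 317, 0]) cylinder(h = 692, r = 45);
translate([537, 802, 0]) cylinder(h = 692, r = 45);
translate([1843, 802, 0]) cylinder(h = 692, r = 45);


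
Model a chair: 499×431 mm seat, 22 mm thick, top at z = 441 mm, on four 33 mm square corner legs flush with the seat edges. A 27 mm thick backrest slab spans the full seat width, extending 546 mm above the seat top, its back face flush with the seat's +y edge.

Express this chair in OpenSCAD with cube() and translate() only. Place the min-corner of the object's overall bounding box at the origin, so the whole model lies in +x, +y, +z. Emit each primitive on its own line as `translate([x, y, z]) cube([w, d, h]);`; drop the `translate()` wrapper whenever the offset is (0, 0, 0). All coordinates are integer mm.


translate([0, 0, 419]) cube([499, 431, 22]);
cube([33, 33, 419]);
translate([466, 0, 0]) cube([33, 33, 419]);
translate([0, 398, 0]) cube([33, 33, 419]);
translate([466, 398, 0]) cube([33, 33, 419]);
translate([0, 404, 441]) cube([499, 27, 546]);


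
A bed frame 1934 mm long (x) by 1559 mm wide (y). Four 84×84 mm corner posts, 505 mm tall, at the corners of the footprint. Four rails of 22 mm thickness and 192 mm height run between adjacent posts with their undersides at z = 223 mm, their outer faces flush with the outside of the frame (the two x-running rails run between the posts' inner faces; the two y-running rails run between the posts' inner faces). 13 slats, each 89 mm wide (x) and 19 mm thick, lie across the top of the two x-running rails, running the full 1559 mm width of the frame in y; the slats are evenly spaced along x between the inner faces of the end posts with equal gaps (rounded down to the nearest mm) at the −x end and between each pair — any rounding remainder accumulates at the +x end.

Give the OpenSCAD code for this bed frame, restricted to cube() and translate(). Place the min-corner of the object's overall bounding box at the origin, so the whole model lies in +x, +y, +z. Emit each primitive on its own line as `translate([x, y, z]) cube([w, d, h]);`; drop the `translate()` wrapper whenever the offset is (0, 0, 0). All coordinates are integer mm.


// slat z = rail_z + rail_h = 223 + 192 = 415
// slat gap = ⌊(1766 − 13·89) / 14⌋ = 43
cube([84, 84, 505]);
translate([0, 1475, 0]) cube([84, 84, 505]);
translate([1850, 0, 0]) cube([84, 84, 505]);
translate([1850, 1475, 0]) cube([84, 84, 505]);
translate([84, 0, 223]) cube([1766, 22, 192]);
translate([84, 1537, 223]) cube([1766, 22, 192]);
translate([0, 84, 223]) cube([22, 1391, 192]);
translate([1912, 84, 223]) cube([22, 1391, 192]);
translate([127, 0, 415]) cube([89, 1559, 19]);
translate([259, 0, 415]) cube([89, 1559, 19]);
translate([391, 0, 415]) cube([89, 1559, 19]);
translate([523, 0, 415]) cube([89, 1559, 19]);
translate([655, 0, 415]) cube([89, 1559, 19]);
translate([787, 0, 415]) cube([89, 1559, 19]);
translate([919, 0, 415]) cube([89, 1559, 19]);
translate([1051, 0, 415]) cube([89, 1559, 19]);
translate([1183, 0, 415]) cube([89, 1559, 19]);
translate([1315, 0, 415]) cube([89, 1559, 19]);
translate([1447, 0, 415]) cube([89, 1559, 19]);
translate([1579, 0, 415]) cube([89, 1559, 19]);
translate([1711, 0, 415]) cube([89, 1559, 19]);


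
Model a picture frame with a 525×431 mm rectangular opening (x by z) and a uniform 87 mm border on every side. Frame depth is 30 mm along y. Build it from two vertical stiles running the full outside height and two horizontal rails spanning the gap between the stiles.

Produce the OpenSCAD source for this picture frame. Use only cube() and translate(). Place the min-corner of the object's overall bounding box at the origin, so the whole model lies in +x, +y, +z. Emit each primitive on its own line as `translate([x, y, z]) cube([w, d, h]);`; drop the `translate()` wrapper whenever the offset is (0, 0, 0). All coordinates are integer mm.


cube([87, 30, 605]);
translate([612, 0, 0]) cube([87, 30, 605]);
translate([87, 0, 0]) cube([525, 30, 87]);
translate([87, 0, 518]) cube([525, 30, 87]);


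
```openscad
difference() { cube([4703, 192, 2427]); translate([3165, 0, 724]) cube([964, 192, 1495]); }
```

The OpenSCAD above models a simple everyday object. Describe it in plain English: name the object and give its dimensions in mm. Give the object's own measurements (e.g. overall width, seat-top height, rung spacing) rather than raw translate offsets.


A wall 4703 mm long (x), 192 mm thick (y), 2427 mm tall, with a rectangular window opening cut through it. The opening is 964 mm wide and 1495 mm tall; its sill is at z = 724 mm and its near (−x) edge is 3165 mm from the wall's −x end. The opening passes through the full wall thickness.


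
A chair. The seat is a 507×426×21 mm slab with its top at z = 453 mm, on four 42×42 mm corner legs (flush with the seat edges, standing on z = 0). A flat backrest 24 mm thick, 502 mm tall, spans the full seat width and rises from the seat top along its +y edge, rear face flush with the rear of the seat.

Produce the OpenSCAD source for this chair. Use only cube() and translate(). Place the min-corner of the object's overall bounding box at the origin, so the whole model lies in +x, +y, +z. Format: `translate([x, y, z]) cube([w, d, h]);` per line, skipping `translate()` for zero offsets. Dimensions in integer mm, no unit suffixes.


translate([0, 0, 432]) cube([507, 426, 21]);
cube([42, 42, 432]);
translate([465, 0, 0]) cube([42, 42, 432]);
translate([0, 384, 0]) cube([42, 42, 432]);
translate([465, 384, 0]) cube([42, 42, 432]);
translate([0, 402, 453]) cube([507, 24, 502]);


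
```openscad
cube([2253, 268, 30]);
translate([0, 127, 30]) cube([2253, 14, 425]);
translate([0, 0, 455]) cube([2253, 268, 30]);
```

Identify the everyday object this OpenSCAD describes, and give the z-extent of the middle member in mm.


An I-beam. The web height is 425 mm.

Two wide flanges with a thin centred web — an I-beam. Overall 485 mm minus two 30 mm flanges gives a web of 485 − 2·30 = 425 mm.


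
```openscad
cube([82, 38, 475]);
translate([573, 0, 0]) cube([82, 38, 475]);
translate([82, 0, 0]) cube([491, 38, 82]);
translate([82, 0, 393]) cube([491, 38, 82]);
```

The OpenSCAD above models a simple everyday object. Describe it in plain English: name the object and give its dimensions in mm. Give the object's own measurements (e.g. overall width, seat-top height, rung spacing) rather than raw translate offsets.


A rectangular picture frame lying in the x–z plane (depth along y). The opening is 491 mm wide (x) by 311 mm tall (z), surrounded by a border 82 mm wide on all four sides. The frame is 38 mm deep and is made of two full-height vertical stiles with two horizontal rails fitted between them.


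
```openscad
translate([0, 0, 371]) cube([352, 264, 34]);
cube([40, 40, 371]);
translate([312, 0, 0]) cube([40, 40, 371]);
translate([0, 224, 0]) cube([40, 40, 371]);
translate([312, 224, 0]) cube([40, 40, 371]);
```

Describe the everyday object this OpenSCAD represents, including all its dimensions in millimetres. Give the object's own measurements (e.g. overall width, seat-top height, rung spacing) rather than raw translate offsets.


A simple wooden stool: a rectangular seat 352 mm (x) by 264 mm (y), 34 mm thick, top face at z = 405 mm, on four square legs, each 40×40 mm in cross-section. The legs rest on z = 0, each flush with a corner of the seat.


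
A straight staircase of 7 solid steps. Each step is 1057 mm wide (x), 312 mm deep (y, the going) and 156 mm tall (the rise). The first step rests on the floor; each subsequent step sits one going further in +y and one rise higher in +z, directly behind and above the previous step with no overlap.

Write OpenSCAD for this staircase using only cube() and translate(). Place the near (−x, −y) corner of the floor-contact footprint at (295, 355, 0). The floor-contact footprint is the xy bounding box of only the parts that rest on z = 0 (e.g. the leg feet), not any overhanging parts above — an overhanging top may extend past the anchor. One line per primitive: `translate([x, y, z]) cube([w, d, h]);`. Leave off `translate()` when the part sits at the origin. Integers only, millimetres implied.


translate([295, 355, 0]) cube([1057, 312, 156]);
translate([295, 667, 156]) cube([1057, 312, 156]);
translate([295, 979, 312]) cube([1057, 312, 156]);
translate([295, 1291, 468]) cube([1057, 312, 156]);
translate([295, 1603, 624]) cube([1057, 312, 156]);
translate([295, 1915, 780]) cube([1057, 312, 156]);
translate([295, 2227, 936]) cube([1057, 312, 156]);


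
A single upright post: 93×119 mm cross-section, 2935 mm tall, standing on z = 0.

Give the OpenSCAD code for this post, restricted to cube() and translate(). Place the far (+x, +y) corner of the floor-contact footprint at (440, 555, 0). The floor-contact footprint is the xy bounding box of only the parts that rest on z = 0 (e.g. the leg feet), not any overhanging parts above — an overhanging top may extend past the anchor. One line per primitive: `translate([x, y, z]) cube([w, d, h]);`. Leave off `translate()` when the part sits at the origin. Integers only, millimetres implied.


translate([347, 436, 0]) cube([93, 119, 2935]);


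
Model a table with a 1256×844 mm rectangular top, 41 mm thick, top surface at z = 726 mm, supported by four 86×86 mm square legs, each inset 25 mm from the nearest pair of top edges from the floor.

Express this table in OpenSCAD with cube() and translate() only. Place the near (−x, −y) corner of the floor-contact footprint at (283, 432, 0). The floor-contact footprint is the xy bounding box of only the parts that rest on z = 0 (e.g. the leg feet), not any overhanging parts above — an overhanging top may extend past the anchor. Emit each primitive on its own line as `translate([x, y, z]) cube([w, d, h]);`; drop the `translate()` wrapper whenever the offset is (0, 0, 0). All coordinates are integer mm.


// leg_h = 726 - 41 = 685
translate([258, 407, 685]) cube([1256, 844, 41]);
translate([283, 432, 0]) cube([86, 86, 685]);
translate([1403, 432, 0]) cube([86, 86, 685]);
translate([283, 1140, 0]) cube([86, 86, 685]);
translate([1403, 1140, 0]) cube([86, 86, 685]);


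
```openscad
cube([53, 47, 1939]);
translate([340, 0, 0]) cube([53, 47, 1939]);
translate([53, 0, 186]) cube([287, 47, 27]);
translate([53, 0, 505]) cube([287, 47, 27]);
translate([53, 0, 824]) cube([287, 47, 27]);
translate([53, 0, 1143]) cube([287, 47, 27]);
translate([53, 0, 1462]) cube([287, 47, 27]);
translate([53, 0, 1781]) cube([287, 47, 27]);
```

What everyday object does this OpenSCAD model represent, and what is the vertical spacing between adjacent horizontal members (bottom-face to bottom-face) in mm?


A ladder. The rung spacing is 319 mm.

Two tall 53×47 posts with 6 short bars between them — a ladder. Adjacent rungs sit at z = 186 and z = 505, so the spacing is 505 − 186 = 319 mm.


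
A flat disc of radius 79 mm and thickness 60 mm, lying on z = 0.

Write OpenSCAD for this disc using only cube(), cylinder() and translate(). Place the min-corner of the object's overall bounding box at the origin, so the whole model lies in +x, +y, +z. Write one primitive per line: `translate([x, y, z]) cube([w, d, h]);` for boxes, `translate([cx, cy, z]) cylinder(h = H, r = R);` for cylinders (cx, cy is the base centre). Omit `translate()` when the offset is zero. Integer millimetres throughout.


translate([79, 79, 0]) cylinder(h = 60, r = 79);


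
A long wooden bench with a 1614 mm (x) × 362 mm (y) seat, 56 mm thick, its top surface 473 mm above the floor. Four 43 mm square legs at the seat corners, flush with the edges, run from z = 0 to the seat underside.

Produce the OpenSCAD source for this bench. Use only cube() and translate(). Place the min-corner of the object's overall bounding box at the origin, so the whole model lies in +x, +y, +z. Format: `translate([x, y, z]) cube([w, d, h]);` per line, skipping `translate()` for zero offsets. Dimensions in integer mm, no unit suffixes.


// leg_h = 473 − 56 = 417
translate([0, 0, 417]) cube([1614, 362, 56]);
cube([43, 43, 417]);
translate([0, 319, 0]) cube([43, 43, 417]);
translate([1571, 0, 0]) cube([43, 43, 417]);
translate([1571, 319, 0]) cube([43, 43, 417]);


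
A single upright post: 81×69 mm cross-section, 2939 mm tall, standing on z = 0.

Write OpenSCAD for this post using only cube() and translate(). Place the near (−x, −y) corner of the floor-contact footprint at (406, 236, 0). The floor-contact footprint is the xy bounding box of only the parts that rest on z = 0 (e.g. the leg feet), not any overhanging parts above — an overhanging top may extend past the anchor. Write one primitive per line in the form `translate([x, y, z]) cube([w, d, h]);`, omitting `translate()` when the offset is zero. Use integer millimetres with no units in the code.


translate([406, 236, 0]) cube([81, 69, 2939]);


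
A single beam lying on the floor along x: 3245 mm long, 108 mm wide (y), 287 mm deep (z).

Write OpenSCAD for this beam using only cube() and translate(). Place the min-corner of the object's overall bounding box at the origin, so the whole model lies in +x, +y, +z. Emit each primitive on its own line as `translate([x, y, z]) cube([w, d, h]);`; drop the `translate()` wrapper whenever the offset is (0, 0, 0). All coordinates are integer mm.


cube([3245, 108, 287]);


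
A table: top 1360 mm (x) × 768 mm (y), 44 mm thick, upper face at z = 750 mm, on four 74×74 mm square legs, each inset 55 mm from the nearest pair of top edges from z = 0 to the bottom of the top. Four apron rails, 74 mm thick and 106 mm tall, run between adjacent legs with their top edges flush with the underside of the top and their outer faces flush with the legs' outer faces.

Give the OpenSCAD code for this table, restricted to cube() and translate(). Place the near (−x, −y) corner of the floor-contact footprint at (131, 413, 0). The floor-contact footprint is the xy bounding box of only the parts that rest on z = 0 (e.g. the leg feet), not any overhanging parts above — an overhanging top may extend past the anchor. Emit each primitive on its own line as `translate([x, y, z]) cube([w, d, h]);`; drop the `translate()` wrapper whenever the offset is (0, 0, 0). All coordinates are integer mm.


translate([76, 358, 706]) cube([1360, 768, 44]);
translate([131, 413, 0]) cube([74, 74, 706]);
translate([1307, 413, 0]) cube([74, 74, 706]);
translate([131, 997, 0]) cube([74, 74, 706]);
translate([1307, 997, 0]) cube([74, 74, 706]);
translate([205, 413, 600]) cube([1102, 74, 106]);
translate([205, 997, 600]) cube([1102, 74, 106]);
translate([131, 487, 600]) cube([74, 510, 106]);
translate([1307, 487, 600]) cube([74, 510, 106]);


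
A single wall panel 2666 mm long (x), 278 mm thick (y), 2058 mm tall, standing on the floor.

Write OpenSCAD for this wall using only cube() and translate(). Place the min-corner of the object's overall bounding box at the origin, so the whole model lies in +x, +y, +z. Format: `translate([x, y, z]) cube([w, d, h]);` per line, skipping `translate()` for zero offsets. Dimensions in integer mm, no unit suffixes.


cube([2666, 278, 2058]);


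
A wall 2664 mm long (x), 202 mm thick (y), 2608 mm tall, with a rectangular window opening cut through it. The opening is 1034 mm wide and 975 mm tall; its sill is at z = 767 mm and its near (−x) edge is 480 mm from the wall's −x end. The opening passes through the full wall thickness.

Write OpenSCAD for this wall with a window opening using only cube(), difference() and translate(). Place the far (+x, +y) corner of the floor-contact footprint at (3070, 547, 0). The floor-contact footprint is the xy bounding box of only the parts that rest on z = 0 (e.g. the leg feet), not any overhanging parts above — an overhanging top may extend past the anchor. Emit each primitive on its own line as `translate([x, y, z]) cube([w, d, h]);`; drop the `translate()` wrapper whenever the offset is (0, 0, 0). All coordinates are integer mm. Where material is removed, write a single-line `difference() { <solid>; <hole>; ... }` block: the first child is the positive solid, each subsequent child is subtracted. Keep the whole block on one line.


difference() { translate([406, 345, 0]) cube([2664, 202, 2608]); translate([886, 345, 767]) cube([1034, 202, 975]); }


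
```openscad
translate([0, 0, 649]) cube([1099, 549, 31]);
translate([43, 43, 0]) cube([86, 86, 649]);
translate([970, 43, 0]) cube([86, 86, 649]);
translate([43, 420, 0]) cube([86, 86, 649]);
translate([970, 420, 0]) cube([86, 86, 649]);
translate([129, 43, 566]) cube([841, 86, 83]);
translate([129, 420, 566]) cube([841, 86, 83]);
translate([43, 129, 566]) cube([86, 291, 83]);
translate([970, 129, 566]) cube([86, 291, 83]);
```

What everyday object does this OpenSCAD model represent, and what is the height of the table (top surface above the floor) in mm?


A table. The table height is 680 mm.

A 1099×549×31 slab sits at z = 649 on four 86 mm square posts — a table. The top surface is at 649 + 31 = 680 mm.


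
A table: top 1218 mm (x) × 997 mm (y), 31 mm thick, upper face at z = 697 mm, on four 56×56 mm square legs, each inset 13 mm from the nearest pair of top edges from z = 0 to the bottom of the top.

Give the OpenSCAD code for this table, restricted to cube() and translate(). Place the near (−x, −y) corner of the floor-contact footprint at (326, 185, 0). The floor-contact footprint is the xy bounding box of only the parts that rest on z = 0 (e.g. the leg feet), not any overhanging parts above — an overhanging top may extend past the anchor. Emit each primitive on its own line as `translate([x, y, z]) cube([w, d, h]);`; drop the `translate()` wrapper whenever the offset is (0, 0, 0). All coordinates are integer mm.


translate([313, 172, 666]) cube([1218, 997, 31]);
translate([326, 185, 0]) cube([56, 56, 666]);
translate([1462, 185, 0]) cube([56, 56, 666]);
translate([326, 1100, 0]) cube([56, 56, 666]);
translate([1462, 1100, 0]) cube([56, 56, 666]);


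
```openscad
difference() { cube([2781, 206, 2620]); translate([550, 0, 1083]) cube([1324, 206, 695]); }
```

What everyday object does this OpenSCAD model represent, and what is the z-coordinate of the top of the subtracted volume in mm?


A wall with a window opening. The window head height is 1778 mm.

A wall with a rectangular opening subtracted — a window. Sill at z = 1083, opening 695 mm tall, so the head is at 1083 + 695 = 1778 mm.


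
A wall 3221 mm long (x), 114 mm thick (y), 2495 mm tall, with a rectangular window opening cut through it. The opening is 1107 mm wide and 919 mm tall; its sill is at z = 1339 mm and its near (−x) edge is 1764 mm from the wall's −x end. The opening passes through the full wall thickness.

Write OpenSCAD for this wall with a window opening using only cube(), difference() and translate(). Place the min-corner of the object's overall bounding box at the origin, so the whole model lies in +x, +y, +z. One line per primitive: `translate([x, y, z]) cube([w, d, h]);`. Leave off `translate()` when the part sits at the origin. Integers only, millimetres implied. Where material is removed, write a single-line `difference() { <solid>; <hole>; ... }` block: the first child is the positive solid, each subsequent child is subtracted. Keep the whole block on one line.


difference() { cube([3221, 114, 2495]); translate([1764, 0, 1339]) cube([1107, 114, 919]); }


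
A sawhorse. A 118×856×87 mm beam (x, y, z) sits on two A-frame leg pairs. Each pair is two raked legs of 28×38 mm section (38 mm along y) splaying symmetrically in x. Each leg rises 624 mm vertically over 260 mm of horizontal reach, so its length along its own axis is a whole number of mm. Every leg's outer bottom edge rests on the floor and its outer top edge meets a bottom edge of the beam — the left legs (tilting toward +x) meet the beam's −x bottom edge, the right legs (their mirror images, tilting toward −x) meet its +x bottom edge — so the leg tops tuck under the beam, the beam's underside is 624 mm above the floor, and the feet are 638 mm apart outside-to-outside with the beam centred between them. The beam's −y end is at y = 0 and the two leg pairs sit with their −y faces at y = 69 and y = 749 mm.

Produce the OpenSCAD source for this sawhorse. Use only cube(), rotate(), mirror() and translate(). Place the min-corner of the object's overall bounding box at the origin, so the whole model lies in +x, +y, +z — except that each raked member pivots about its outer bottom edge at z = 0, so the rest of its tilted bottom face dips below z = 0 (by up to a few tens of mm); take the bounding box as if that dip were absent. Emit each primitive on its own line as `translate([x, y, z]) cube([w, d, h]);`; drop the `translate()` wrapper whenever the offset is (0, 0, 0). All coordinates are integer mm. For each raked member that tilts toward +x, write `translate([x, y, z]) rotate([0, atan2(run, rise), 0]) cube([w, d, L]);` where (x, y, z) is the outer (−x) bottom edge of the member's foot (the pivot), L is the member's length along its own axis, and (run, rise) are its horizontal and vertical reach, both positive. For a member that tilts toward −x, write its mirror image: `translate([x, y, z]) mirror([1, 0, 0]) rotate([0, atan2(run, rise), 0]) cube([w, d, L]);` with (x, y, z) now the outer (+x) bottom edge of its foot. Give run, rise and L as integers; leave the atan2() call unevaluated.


// leg length = √(260² + 624²) = 676
// right-leg outer foot x = 2·260 + 118 = 638
// beam min-corner = (260, 0, 624)
translate([260, 0, 624]) cube([118, 856, 87]);
translate([0, 69, 0]) rotate([0, atan2(260, 624), 0]) cube([28, 38, 676]);
translate([638, 69, 0]) mirror([1, 0, 0]) rotate([0, atan2(260, 624), 0]) cube([28, 38, 676]);
translate([0, 749, 0]) rotate([0, atan2(260, 624), 0]) cube([28, 38, 676]);
translate([638, 749, 0]) mirror([1, 0, 0]) rotate([0, atan2(260, 624), 0]) cube([28, 38, 676]);


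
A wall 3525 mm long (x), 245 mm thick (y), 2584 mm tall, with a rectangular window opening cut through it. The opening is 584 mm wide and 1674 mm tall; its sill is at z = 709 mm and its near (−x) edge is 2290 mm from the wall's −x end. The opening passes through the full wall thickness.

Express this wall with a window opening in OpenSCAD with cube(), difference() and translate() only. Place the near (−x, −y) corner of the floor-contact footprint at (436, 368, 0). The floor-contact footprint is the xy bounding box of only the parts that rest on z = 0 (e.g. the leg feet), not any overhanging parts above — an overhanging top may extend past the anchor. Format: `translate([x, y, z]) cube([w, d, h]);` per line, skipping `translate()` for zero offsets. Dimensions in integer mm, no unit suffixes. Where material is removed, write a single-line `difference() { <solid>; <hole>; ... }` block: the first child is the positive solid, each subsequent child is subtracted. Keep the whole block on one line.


difference() { translate([436, 368, 0]) cube([3525, 245, 2584]); translate([2726, 368, 709]) cube([584, 245, 1674]); }


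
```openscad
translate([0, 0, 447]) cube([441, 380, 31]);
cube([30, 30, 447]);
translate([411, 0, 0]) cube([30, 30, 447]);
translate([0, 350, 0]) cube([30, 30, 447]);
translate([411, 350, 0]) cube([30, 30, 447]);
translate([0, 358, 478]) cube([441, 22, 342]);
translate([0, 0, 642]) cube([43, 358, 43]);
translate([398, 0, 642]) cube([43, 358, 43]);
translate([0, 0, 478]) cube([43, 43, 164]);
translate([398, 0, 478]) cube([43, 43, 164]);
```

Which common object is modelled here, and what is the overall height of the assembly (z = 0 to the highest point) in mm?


A chair. The overall height is 820 mm.

A slab on four corner posts with a tall panel at the back — a chair. The seat slab sits at z = 447 with thickness 31, and the 342 mm backrest starts at the seat top, so the overall height is 447 + 31 + 342 = 820 mm.


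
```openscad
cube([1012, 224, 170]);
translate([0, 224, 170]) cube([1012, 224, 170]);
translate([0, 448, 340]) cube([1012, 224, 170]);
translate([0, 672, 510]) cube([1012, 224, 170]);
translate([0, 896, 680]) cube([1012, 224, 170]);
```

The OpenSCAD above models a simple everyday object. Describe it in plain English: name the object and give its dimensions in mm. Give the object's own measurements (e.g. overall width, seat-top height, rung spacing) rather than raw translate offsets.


A straight staircase of 5 solid steps. Each step is 1012 mm wide (x), 224 mm deep (y, the going) and 170 mm tall (the rise). The first step rests on the floor; each subsequent step sits one going further in +y and one rise higher in +z, directly behind and above the previous step with no overlap.


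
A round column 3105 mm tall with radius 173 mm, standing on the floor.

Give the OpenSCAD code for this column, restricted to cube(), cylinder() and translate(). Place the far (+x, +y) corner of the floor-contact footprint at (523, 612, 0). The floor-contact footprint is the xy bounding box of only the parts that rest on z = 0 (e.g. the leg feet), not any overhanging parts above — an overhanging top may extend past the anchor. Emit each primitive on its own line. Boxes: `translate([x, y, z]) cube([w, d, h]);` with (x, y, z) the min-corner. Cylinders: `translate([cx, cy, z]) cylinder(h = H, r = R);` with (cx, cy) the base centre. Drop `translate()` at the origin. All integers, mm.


translate([350, 439, 0]) cylinder(h = 3105, r = 173);


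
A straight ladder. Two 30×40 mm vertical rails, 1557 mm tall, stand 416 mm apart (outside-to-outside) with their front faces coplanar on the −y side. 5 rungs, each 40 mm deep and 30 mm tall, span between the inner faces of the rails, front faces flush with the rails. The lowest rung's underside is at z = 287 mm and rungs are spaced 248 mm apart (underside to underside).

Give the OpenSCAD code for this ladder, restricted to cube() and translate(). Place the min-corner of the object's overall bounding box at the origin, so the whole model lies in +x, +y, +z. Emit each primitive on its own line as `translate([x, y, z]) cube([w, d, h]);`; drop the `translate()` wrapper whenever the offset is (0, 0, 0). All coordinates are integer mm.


cube([30, 40, 1557]);
translate([386, 0, 0]) cube([30, 40, 1557]);
translate([30, 0, 287]) cube([356, 40, 30]);
translate([30, 0, 535]) cube([356, 40, 30]);
translate([30, 0, 783]) cube([356, 40, 30]);
translate([30, 0, 1031]) cube([356, 40, 30]);
translate([30, 0, 1279]) cube([356, 40, 30]);


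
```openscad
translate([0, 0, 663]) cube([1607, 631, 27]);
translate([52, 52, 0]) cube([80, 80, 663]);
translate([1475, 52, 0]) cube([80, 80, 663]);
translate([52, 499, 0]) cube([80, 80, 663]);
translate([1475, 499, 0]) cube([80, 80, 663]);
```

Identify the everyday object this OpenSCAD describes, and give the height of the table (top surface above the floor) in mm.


A table. The table height is 690 mm.

A 1607×631×27 slab sits at z = 663 on four 80 mm square posts — a table. The top surface is at 663 + 27 = 690 mm.


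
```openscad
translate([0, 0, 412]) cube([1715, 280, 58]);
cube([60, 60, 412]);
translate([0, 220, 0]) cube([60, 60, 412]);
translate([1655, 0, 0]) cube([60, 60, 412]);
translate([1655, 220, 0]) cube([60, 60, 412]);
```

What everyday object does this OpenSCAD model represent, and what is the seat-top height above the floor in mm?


A bench. The seat-top height is 470 mm.

A long slab on four corner posts — a bench. The slab sits at z = 412 with thickness 58, so the top is 412 + 58 = 470 mm.


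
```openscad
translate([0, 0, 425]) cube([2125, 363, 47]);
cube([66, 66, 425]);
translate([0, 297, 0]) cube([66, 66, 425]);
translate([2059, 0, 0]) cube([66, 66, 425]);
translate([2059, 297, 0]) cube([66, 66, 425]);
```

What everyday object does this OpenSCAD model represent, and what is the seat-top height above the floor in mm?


A bench. The seat-top height is 472 mm.

A long slab on four corner posts — a bench. The slab sits at z = 425 with thickness 47, so the top is 425 + 47 = 472 mm.


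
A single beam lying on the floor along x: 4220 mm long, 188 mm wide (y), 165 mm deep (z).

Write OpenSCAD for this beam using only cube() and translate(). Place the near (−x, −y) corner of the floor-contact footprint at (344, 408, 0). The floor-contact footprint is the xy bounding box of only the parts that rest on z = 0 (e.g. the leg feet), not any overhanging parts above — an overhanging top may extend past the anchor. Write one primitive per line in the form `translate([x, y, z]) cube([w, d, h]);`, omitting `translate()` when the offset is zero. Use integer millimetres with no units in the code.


translate([344, 408, 0]) cube([4220, 188, 165]);


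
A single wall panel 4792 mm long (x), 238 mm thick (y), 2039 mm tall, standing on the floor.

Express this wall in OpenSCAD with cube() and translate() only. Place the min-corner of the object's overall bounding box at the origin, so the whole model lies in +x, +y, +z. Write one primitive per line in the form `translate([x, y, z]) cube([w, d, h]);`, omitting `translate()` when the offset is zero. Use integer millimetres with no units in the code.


cube([4792, 238, 2039]);


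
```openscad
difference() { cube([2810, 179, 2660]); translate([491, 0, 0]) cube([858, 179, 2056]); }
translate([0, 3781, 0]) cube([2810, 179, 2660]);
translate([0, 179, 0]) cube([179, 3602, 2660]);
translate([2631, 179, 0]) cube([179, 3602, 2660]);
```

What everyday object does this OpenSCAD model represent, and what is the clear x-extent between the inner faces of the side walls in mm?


A single room. The interior width is 2452 mm.

Four walls enclosing a rectangle with a door in the front wall — a room. Outside width 2810 minus two 179 mm walls gives 2452 mm.


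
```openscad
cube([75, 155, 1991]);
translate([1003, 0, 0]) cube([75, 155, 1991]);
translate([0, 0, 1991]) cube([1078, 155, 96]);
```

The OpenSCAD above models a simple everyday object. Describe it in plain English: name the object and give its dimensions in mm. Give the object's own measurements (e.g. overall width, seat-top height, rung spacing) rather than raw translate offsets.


A door frame. The clear opening is 928 mm wide and 1991 mm high. Two 75 mm wide jambs, 155 mm deep, stand either side of the opening from the floor to the top of the opening. A 96 mm thick head sits across the top of both jambs, spanning the full outside width of the frame.


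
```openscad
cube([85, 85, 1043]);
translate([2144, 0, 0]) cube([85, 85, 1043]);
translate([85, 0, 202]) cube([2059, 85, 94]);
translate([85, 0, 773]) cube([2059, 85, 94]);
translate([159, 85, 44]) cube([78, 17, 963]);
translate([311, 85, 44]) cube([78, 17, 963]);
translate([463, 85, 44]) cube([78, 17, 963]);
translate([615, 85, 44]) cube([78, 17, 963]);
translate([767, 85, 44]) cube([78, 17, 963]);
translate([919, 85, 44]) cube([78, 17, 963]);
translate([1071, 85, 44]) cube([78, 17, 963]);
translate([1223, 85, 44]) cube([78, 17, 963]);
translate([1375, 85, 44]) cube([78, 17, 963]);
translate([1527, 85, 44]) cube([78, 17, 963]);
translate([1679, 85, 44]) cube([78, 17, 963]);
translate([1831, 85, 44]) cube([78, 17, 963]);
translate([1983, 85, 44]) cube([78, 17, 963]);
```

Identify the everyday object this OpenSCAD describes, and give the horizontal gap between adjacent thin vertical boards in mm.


A fence section. The picket gap is 74 mm.

Two posts, two rails, 13 pickets — a fence section. Span 2059 mm holds 13 pickets of 78 mm with 14 equal gaps: ⌊(2059 − 13·78) / 14⌋ = 74 mm.


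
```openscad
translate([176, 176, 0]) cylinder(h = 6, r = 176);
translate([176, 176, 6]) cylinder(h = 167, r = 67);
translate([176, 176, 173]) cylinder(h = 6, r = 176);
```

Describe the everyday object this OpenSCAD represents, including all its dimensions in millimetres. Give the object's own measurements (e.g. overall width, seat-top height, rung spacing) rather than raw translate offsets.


A spool: two coaxial disc flanges of radius 176 mm and thickness 6 mm, joined by a core cylinder of radius 67 mm and height 167 mm. The lower flange rests on z = 0 and the three cylinders share a vertical axis.
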